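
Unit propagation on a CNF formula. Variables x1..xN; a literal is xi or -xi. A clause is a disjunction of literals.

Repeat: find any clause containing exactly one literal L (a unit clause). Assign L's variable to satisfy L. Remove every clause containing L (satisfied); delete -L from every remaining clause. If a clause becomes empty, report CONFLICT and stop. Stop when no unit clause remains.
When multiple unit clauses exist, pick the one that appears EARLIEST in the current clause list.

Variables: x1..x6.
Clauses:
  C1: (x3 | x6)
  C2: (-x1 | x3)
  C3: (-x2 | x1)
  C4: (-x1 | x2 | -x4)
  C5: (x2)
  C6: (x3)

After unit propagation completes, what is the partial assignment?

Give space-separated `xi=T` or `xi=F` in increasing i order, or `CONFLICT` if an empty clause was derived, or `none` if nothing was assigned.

unit clause [2] forces x2=T; simplify:
  drop -2 from [-2, 1] -> [1]
  satisfied 2 clause(s); 4 remain; assigned so far: [2]
unit clause [1] forces x1=T; simplify:
  drop -1 from [-1, 3] -> [3]
  satisfied 1 clause(s); 3 remain; assigned so far: [1, 2]
unit clause [3] forces x3=T; simplify:
  satisfied 3 clause(s); 0 remain; assigned so far: [1, 2, 3]

Answer: x1=T x2=T x3=T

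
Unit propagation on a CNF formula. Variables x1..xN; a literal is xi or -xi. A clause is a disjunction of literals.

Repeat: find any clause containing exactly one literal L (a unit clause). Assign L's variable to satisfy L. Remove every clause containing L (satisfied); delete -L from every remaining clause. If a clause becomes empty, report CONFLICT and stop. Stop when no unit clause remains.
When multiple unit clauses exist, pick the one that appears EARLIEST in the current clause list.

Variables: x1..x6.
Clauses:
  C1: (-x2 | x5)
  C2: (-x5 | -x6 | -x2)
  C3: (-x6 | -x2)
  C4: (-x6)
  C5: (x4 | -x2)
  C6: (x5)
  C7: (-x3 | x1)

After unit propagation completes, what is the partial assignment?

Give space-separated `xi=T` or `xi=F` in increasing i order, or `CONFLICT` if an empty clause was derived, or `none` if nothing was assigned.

unit clause [-6] forces x6=F; simplify:
  satisfied 3 clause(s); 4 remain; assigned so far: [6]
unit clause [5] forces x5=T; simplify:
  satisfied 2 clause(s); 2 remain; assigned so far: [5, 6]

Answer: x5=T x6=F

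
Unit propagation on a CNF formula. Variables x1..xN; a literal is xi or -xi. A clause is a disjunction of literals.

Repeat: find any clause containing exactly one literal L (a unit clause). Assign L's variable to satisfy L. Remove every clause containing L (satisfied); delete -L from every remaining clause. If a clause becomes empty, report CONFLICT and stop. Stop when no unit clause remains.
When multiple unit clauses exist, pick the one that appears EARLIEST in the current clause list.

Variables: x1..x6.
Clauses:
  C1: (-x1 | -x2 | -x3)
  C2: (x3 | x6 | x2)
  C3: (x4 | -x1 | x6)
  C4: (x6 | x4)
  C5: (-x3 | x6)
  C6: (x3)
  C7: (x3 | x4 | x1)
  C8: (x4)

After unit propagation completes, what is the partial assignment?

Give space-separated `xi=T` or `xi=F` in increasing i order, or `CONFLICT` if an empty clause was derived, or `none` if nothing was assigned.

Answer: x3=T x4=T x6=T

Derivation:
unit clause [3] forces x3=T; simplify:
  drop -3 from [-1, -2, -3] -> [-1, -2]
  drop -3 from [-3, 6] -> [6]
  satisfied 3 clause(s); 5 remain; assigned so far: [3]
unit clause [6] forces x6=T; simplify:
  satisfied 3 clause(s); 2 remain; assigned so far: [3, 6]
unit clause [4] forces x4=T; simplify:
  satisfied 1 clause(s); 1 remain; assigned so far: [3, 4, 6]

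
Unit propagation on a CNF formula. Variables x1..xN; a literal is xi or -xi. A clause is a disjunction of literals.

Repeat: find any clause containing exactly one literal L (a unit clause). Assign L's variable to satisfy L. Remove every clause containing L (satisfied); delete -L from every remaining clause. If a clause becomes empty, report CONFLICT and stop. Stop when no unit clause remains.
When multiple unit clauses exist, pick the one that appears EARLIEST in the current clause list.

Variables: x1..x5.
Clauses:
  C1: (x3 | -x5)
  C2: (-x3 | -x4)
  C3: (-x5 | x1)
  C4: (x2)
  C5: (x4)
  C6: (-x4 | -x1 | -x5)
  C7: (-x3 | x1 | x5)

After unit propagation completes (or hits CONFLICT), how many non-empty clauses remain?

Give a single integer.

unit clause [2] forces x2=T; simplify:
  satisfied 1 clause(s); 6 remain; assigned so far: [2]
unit clause [4] forces x4=T; simplify:
  drop -4 from [-3, -4] -> [-3]
  drop -4 from [-4, -1, -5] -> [-1, -5]
  satisfied 1 clause(s); 5 remain; assigned so far: [2, 4]
unit clause [-3] forces x3=F; simplify:
  drop 3 from [3, -5] -> [-5]
  satisfied 2 clause(s); 3 remain; assigned so far: [2, 3, 4]
unit clause [-5] forces x5=F; simplify:
  satisfied 3 clause(s); 0 remain; assigned so far: [2, 3, 4, 5]

Answer: 0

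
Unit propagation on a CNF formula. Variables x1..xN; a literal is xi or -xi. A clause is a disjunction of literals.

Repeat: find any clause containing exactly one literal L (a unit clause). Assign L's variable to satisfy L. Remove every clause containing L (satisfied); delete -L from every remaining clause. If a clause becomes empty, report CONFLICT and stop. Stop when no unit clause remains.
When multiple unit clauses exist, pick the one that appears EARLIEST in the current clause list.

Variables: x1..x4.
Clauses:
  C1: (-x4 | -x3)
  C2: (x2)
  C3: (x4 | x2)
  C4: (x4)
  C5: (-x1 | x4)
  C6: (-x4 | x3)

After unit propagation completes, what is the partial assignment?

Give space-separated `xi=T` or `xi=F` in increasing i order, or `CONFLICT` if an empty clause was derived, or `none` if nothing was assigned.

Answer: CONFLICT

Derivation:
unit clause [2] forces x2=T; simplify:
  satisfied 2 clause(s); 4 remain; assigned so far: [2]
unit clause [4] forces x4=T; simplify:
  drop -4 from [-4, -3] -> [-3]
  drop -4 from [-4, 3] -> [3]
  satisfied 2 clause(s); 2 remain; assigned so far: [2, 4]
unit clause [-3] forces x3=F; simplify:
  drop 3 from [3] -> [] (empty!)
  satisfied 1 clause(s); 1 remain; assigned so far: [2, 3, 4]
CONFLICT (empty clause)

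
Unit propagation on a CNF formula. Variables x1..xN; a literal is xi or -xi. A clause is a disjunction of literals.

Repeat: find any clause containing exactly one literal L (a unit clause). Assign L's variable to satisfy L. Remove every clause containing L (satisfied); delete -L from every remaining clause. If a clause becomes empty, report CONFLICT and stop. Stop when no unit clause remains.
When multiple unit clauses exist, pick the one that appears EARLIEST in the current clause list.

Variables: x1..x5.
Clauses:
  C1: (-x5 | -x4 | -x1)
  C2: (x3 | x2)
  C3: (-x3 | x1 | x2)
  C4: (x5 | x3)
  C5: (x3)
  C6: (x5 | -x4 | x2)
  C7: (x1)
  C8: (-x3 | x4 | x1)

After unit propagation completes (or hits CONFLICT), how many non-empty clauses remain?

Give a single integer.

Answer: 2

Derivation:
unit clause [3] forces x3=T; simplify:
  drop -3 from [-3, 1, 2] -> [1, 2]
  drop -3 from [-3, 4, 1] -> [4, 1]
  satisfied 3 clause(s); 5 remain; assigned so far: [3]
unit clause [1] forces x1=T; simplify:
  drop -1 from [-5, -4, -1] -> [-5, -4]
  satisfied 3 clause(s); 2 remain; assigned so far: [1, 3]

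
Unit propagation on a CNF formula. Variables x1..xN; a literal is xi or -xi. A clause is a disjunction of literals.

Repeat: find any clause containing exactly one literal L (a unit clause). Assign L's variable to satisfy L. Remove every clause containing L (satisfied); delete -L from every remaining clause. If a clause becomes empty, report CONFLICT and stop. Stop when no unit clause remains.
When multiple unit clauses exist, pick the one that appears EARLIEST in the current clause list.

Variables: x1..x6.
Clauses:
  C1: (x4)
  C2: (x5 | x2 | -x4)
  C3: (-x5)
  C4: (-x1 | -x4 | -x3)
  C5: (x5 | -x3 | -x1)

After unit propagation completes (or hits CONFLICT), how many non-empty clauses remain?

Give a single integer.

unit clause [4] forces x4=T; simplify:
  drop -4 from [5, 2, -4] -> [5, 2]
  drop -4 from [-1, -4, -3] -> [-1, -3]
  satisfied 1 clause(s); 4 remain; assigned so far: [4]
unit clause [-5] forces x5=F; simplify:
  drop 5 from [5, 2] -> [2]
  drop 5 from [5, -3, -1] -> [-3, -1]
  satisfied 1 clause(s); 3 remain; assigned so far: [4, 5]
unit clause [2] forces x2=T; simplify:
  satisfied 1 clause(s); 2 remain; assigned so far: [2, 4, 5]

Answer: 2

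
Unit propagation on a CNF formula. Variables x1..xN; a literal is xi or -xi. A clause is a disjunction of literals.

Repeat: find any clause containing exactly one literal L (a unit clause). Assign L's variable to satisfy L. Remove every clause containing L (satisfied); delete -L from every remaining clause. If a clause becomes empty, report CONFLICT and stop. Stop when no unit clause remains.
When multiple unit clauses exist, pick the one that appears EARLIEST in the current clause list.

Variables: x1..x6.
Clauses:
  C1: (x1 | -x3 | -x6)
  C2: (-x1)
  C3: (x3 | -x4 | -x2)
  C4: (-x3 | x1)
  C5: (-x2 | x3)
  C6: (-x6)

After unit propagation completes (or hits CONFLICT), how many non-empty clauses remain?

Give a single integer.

unit clause [-1] forces x1=F; simplify:
  drop 1 from [1, -3, -6] -> [-3, -6]
  drop 1 from [-3, 1] -> [-3]
  satisfied 1 clause(s); 5 remain; assigned so far: [1]
unit clause [-3] forces x3=F; simplify:
  drop 3 from [3, -4, -2] -> [-4, -2]
  drop 3 from [-2, 3] -> [-2]
  satisfied 2 clause(s); 3 remain; assigned so far: [1, 3]
unit clause [-2] forces x2=F; simplify:
  satisfied 2 clause(s); 1 remain; assigned so far: [1, 2, 3]
unit clause [-6] forces x6=F; simplify:
  satisfied 1 clause(s); 0 remain; assigned so far: [1, 2, 3, 6]

Answer: 0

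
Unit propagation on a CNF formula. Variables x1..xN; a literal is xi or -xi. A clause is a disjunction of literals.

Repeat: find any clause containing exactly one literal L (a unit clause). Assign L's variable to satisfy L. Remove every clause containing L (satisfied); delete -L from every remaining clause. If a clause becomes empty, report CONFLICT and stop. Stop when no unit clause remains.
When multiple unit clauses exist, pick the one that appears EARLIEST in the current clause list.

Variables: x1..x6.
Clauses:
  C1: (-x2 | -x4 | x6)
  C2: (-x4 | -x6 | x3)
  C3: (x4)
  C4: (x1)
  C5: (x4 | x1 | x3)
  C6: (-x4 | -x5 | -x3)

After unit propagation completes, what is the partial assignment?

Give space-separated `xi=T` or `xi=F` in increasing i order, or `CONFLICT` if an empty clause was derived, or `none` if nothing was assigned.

Answer: x1=T x4=T

Derivation:
unit clause [4] forces x4=T; simplify:
  drop -4 from [-2, -4, 6] -> [-2, 6]
  drop -4 from [-4, -6, 3] -> [-6, 3]
  drop -4 from [-4, -5, -3] -> [-5, -3]
  satisfied 2 clause(s); 4 remain; assigned so far: [4]
unit clause [1] forces x1=T; simplify:
  satisfied 1 clause(s); 3 remain; assigned so far: [1, 4]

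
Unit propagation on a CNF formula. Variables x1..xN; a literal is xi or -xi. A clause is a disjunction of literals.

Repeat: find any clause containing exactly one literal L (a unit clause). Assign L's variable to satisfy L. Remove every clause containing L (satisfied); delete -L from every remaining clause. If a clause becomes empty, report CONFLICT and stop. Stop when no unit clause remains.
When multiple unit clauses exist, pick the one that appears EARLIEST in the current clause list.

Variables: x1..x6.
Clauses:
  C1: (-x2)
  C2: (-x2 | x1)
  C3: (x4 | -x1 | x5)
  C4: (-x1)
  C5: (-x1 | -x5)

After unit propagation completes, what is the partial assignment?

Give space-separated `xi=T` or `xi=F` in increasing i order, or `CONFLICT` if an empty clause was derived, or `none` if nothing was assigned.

Answer: x1=F x2=F

Derivation:
unit clause [-2] forces x2=F; simplify:
  satisfied 2 clause(s); 3 remain; assigned so far: [2]
unit clause [-1] forces x1=F; simplify:
  satisfied 3 clause(s); 0 remain; assigned so far: [1, 2]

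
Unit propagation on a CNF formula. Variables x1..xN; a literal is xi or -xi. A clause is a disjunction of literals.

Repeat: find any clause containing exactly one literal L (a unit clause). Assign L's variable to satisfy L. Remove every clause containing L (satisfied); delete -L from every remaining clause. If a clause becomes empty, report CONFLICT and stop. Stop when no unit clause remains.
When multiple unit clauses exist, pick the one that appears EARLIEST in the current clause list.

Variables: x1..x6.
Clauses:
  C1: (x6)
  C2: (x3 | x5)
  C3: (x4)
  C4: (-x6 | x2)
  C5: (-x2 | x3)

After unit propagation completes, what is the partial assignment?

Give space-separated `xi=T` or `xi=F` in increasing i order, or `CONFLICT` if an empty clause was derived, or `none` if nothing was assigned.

Answer: x2=T x3=T x4=T x6=T

Derivation:
unit clause [6] forces x6=T; simplify:
  drop -6 from [-6, 2] -> [2]
  satisfied 1 clause(s); 4 remain; assigned so far: [6]
unit clause [4] forces x4=T; simplify:
  satisfied 1 clause(s); 3 remain; assigned so far: [4, 6]
unit clause [2] forces x2=T; simplify:
  drop -2 from [-2, 3] -> [3]
  satisfied 1 clause(s); 2 remain; assigned so far: [2, 4, 6]
unit clause [3] forces x3=T; simplify:
  satisfied 2 clause(s); 0 remain; assigned so far: [2, 3, 4, 6]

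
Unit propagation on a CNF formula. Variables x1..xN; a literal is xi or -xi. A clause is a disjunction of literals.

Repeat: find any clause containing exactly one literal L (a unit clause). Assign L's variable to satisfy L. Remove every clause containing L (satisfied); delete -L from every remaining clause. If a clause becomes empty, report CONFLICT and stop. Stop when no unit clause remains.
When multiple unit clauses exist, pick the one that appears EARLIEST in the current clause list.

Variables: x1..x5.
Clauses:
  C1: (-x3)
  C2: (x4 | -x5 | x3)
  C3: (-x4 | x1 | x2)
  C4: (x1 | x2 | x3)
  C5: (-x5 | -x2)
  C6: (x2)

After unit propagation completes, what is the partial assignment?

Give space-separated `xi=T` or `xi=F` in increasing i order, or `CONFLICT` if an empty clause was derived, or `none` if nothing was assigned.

unit clause [-3] forces x3=F; simplify:
  drop 3 from [4, -5, 3] -> [4, -5]
  drop 3 from [1, 2, 3] -> [1, 2]
  satisfied 1 clause(s); 5 remain; assigned so far: [3]
unit clause [2] forces x2=T; simplify:
  drop -2 from [-5, -2] -> [-5]
  satisfied 3 clause(s); 2 remain; assigned so far: [2, 3]
unit clause [-5] forces x5=F; simplify:
  satisfied 2 clause(s); 0 remain; assigned so far: [2, 3, 5]

Answer: x2=T x3=F x5=F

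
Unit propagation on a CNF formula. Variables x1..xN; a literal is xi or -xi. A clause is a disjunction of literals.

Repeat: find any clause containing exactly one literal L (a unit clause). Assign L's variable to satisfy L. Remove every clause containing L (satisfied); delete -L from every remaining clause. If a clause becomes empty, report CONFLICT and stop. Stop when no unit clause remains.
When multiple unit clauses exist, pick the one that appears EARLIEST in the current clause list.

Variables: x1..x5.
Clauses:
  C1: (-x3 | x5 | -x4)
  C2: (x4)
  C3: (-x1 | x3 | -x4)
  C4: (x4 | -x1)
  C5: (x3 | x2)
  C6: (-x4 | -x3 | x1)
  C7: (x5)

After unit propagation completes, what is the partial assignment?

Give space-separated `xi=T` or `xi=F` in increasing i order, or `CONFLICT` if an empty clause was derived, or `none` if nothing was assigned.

unit clause [4] forces x4=T; simplify:
  drop -4 from [-3, 5, -4] -> [-3, 5]
  drop -4 from [-1, 3, -4] -> [-1, 3]
  drop -4 from [-4, -3, 1] -> [-3, 1]
  satisfied 2 clause(s); 5 remain; assigned so far: [4]
unit clause [5] forces x5=T; simplify:
  satisfied 2 clause(s); 3 remain; assigned so far: [4, 5]

Answer: x4=T x5=T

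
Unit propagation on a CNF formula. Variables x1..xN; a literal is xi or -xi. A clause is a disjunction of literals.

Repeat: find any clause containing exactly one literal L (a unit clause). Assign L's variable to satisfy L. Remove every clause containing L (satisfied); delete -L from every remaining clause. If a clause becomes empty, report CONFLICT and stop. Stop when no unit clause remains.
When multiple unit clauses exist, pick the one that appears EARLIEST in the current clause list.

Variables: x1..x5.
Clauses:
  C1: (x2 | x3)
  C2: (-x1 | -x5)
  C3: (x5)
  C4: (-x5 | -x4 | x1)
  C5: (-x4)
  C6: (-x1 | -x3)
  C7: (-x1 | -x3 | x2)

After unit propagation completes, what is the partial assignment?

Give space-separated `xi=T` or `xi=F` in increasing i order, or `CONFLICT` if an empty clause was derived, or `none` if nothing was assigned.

unit clause [5] forces x5=T; simplify:
  drop -5 from [-1, -5] -> [-1]
  drop -5 from [-5, -4, 1] -> [-4, 1]
  satisfied 1 clause(s); 6 remain; assigned so far: [5]
unit clause [-1] forces x1=F; simplify:
  drop 1 from [-4, 1] -> [-4]
  satisfied 3 clause(s); 3 remain; assigned so far: [1, 5]
unit clause [-4] forces x4=F; simplify:
  satisfied 2 clause(s); 1 remain; assigned so far: [1, 4, 5]

Answer: x1=F x4=F x5=T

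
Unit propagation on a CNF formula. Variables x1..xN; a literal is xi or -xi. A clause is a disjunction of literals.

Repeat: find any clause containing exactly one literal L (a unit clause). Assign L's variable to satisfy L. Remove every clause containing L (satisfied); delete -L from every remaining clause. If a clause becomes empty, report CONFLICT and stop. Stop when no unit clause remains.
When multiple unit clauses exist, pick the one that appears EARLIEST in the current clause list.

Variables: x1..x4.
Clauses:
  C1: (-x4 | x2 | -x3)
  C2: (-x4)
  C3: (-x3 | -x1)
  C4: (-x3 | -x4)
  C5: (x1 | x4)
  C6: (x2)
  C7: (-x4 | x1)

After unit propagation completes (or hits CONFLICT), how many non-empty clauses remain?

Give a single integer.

Answer: 0

Derivation:
unit clause [-4] forces x4=F; simplify:
  drop 4 from [1, 4] -> [1]
  satisfied 4 clause(s); 3 remain; assigned so far: [4]
unit clause [1] forces x1=T; simplify:
  drop -1 from [-3, -1] -> [-3]
  satisfied 1 clause(s); 2 remain; assigned so far: [1, 4]
unit clause [-3] forces x3=F; simplify:
  satisfied 1 clause(s); 1 remain; assigned so far: [1, 3, 4]
unit clause [2] forces x2=T; simplify:
  satisfied 1 clause(s); 0 remain; assigned so far: [1, 2, 3, 4]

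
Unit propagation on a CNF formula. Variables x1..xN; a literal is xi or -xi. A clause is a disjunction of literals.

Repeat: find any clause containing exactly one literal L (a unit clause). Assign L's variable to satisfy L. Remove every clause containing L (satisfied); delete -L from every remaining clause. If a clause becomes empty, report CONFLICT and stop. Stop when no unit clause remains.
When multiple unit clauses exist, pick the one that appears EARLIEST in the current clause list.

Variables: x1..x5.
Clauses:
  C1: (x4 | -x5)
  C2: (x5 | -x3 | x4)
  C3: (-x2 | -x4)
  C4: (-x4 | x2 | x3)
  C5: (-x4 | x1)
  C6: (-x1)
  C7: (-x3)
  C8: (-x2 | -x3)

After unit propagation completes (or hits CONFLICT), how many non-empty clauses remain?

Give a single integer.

Answer: 0

Derivation:
unit clause [-1] forces x1=F; simplify:
  drop 1 from [-4, 1] -> [-4]
  satisfied 1 clause(s); 7 remain; assigned so far: [1]
unit clause [-4] forces x4=F; simplify:
  drop 4 from [4, -5] -> [-5]
  drop 4 from [5, -3, 4] -> [5, -3]
  satisfied 3 clause(s); 4 remain; assigned so far: [1, 4]
unit clause [-5] forces x5=F; simplify:
  drop 5 from [5, -3] -> [-3]
  satisfied 1 clause(s); 3 remain; assigned so far: [1, 4, 5]
unit clause [-3] forces x3=F; simplify:
  satisfied 3 clause(s); 0 remain; assigned so far: [1, 3, 4, 5]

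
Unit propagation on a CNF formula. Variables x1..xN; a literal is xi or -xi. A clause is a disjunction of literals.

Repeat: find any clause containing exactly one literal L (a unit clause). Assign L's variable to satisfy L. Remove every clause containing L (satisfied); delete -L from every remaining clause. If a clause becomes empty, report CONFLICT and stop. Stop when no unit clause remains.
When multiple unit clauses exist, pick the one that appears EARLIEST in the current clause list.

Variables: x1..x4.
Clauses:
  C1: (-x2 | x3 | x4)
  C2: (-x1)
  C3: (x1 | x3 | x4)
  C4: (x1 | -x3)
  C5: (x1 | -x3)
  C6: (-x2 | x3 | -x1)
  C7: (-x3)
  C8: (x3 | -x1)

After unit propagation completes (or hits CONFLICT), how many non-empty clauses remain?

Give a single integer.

Answer: 0

Derivation:
unit clause [-1] forces x1=F; simplify:
  drop 1 from [1, 3, 4] -> [3, 4]
  drop 1 from [1, -3] -> [-3]
  drop 1 from [1, -3] -> [-3]
  satisfied 3 clause(s); 5 remain; assigned so far: [1]
unit clause [-3] forces x3=F; simplify:
  drop 3 from [-2, 3, 4] -> [-2, 4]
  drop 3 from [3, 4] -> [4]
  satisfied 3 clause(s); 2 remain; assigned so far: [1, 3]
unit clause [4] forces x4=T; simplify:
  satisfied 2 clause(s); 0 remain; assigned so far: [1, 3, 4]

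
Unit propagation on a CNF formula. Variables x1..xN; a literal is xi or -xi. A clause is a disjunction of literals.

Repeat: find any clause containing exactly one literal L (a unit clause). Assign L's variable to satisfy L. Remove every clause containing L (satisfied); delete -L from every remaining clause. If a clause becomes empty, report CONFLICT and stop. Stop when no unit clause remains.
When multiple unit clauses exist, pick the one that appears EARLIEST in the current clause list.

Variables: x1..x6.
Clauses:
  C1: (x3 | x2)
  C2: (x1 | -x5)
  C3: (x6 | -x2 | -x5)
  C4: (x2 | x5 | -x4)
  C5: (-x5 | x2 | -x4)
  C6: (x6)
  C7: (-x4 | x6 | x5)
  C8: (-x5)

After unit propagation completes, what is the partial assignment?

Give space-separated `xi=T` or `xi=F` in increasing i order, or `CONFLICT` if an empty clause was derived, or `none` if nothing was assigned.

Answer: x5=F x6=T

Derivation:
unit clause [6] forces x6=T; simplify:
  satisfied 3 clause(s); 5 remain; assigned so far: [6]
unit clause [-5] forces x5=F; simplify:
  drop 5 from [2, 5, -4] -> [2, -4]
  satisfied 3 clause(s); 2 remain; assigned so far: [5, 6]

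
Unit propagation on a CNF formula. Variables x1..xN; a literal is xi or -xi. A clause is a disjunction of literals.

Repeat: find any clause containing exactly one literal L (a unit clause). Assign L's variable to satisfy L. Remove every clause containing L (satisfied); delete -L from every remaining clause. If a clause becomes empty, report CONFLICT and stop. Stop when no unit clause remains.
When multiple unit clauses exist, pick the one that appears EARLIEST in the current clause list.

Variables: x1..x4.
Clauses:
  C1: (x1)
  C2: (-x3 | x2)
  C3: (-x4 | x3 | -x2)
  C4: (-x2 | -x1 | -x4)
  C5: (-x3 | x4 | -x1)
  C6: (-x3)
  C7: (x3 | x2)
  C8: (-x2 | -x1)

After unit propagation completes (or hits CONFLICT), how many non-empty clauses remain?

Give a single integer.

Answer: 2

Derivation:
unit clause [1] forces x1=T; simplify:
  drop -1 from [-2, -1, -4] -> [-2, -4]
  drop -1 from [-3, 4, -1] -> [-3, 4]
  drop -1 from [-2, -1] -> [-2]
  satisfied 1 clause(s); 7 remain; assigned so far: [1]
unit clause [-3] forces x3=F; simplify:
  drop 3 from [-4, 3, -2] -> [-4, -2]
  drop 3 from [3, 2] -> [2]
  satisfied 3 clause(s); 4 remain; assigned so far: [1, 3]
unit clause [2] forces x2=T; simplify:
  drop -2 from [-4, -2] -> [-4]
  drop -2 from [-2, -4] -> [-4]
  drop -2 from [-2] -> [] (empty!)
  satisfied 1 clause(s); 3 remain; assigned so far: [1, 2, 3]
CONFLICT (empty clause)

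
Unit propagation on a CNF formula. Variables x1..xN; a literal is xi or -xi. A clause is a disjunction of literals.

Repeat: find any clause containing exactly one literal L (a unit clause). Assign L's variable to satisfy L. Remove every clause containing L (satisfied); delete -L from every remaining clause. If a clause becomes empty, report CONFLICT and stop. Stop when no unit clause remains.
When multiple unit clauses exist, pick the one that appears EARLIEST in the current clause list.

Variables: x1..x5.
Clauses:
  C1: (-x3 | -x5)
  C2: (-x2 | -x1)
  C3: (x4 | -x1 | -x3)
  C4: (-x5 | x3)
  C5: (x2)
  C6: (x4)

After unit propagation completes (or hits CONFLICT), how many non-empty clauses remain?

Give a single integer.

Answer: 2

Derivation:
unit clause [2] forces x2=T; simplify:
  drop -2 from [-2, -1] -> [-1]
  satisfied 1 clause(s); 5 remain; assigned so far: [2]
unit clause [-1] forces x1=F; simplify:
  satisfied 2 clause(s); 3 remain; assigned so far: [1, 2]
unit clause [4] forces x4=T; simplify:
  satisfied 1 clause(s); 2 remain; assigned so far: [1, 2, 4]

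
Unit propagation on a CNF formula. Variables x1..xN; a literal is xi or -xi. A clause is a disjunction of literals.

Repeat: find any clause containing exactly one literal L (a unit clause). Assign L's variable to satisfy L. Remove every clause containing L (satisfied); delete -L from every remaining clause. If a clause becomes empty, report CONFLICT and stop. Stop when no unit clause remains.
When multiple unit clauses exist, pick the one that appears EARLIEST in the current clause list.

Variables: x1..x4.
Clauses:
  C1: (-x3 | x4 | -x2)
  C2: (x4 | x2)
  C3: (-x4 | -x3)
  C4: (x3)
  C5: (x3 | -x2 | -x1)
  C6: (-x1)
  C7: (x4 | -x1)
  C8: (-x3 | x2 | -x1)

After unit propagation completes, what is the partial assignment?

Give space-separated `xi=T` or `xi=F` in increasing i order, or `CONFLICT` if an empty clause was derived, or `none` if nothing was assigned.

Answer: CONFLICT

Derivation:
unit clause [3] forces x3=T; simplify:
  drop -3 from [-3, 4, -2] -> [4, -2]
  drop -3 from [-4, -3] -> [-4]
  drop -3 from [-3, 2, -1] -> [2, -1]
  satisfied 2 clause(s); 6 remain; assigned so far: [3]
unit clause [-4] forces x4=F; simplify:
  drop 4 from [4, -2] -> [-2]
  drop 4 from [4, 2] -> [2]
  drop 4 from [4, -1] -> [-1]
  satisfied 1 clause(s); 5 remain; assigned so far: [3, 4]
unit clause [-2] forces x2=F; simplify:
  drop 2 from [2] -> [] (empty!)
  drop 2 from [2, -1] -> [-1]
  satisfied 1 clause(s); 4 remain; assigned so far: [2, 3, 4]
CONFLICT (empty clause)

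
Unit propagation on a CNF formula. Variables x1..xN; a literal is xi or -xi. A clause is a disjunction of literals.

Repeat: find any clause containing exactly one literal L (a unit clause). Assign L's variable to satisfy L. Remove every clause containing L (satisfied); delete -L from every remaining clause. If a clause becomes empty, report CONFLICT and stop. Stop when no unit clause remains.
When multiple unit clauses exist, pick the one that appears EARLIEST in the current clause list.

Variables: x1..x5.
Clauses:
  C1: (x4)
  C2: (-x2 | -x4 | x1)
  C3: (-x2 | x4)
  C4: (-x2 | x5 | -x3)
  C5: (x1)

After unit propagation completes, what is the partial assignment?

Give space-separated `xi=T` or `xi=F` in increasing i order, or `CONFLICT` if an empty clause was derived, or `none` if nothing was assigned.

unit clause [4] forces x4=T; simplify:
  drop -4 from [-2, -4, 1] -> [-2, 1]
  satisfied 2 clause(s); 3 remain; assigned so far: [4]
unit clause [1] forces x1=T; simplify:
  satisfied 2 clause(s); 1 remain; assigned so far: [1, 4]

Answer: x1=T x4=T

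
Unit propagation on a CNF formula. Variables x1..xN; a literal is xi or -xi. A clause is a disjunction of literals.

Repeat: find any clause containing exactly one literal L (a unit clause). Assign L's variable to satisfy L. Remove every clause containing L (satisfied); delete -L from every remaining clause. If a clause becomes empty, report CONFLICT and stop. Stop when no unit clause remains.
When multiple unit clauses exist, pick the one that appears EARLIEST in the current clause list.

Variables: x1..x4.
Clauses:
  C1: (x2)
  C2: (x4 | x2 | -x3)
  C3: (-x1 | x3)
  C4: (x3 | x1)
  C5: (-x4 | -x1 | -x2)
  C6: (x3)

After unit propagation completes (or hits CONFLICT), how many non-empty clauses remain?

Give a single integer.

unit clause [2] forces x2=T; simplify:
  drop -2 from [-4, -1, -2] -> [-4, -1]
  satisfied 2 clause(s); 4 remain; assigned so far: [2]
unit clause [3] forces x3=T; simplify:
  satisfied 3 clause(s); 1 remain; assigned so far: [2, 3]

Answer: 1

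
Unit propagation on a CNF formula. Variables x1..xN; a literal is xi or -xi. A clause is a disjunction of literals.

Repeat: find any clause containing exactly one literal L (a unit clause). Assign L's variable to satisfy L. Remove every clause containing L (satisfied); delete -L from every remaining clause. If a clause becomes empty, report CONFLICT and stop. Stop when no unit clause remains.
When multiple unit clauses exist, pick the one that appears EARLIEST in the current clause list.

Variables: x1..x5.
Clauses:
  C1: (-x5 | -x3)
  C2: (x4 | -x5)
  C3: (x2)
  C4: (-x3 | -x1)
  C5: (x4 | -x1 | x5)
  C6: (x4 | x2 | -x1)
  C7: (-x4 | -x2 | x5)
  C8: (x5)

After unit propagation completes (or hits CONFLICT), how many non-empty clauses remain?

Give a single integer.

unit clause [2] forces x2=T; simplify:
  drop -2 from [-4, -2, 5] -> [-4, 5]
  satisfied 2 clause(s); 6 remain; assigned so far: [2]
unit clause [5] forces x5=T; simplify:
  drop -5 from [-5, -3] -> [-3]
  drop -5 from [4, -5] -> [4]
  satisfied 3 clause(s); 3 remain; assigned so far: [2, 5]
unit clause [-3] forces x3=F; simplify:
  satisfied 2 clause(s); 1 remain; assigned so far: [2, 3, 5]
unit clause [4] forces x4=T; simplify:
  satisfied 1 clause(s); 0 remain; assigned so far: [2, 3, 4, 5]

Answer: 0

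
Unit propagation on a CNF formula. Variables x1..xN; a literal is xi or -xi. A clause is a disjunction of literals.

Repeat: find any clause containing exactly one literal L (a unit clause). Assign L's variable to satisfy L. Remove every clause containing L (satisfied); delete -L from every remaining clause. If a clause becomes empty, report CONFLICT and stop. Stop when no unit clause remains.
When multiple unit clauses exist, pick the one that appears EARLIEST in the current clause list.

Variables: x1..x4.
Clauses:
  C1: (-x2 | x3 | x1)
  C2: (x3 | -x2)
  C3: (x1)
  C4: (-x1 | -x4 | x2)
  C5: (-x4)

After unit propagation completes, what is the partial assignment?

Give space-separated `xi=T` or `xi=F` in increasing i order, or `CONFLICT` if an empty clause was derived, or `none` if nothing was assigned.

unit clause [1] forces x1=T; simplify:
  drop -1 from [-1, -4, 2] -> [-4, 2]
  satisfied 2 clause(s); 3 remain; assigned so far: [1]
unit clause [-4] forces x4=F; simplify:
  satisfied 2 clause(s); 1 remain; assigned so far: [1, 4]

Answer: x1=T x4=F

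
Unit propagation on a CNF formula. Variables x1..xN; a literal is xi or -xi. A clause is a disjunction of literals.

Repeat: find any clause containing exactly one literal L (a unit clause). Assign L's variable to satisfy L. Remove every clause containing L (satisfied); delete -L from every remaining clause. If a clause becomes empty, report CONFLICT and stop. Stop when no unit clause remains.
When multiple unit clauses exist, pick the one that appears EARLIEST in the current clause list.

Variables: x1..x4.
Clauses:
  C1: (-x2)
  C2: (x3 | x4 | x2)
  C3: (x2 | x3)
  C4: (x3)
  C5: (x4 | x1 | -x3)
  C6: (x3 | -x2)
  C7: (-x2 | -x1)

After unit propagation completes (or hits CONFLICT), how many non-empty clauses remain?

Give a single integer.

unit clause [-2] forces x2=F; simplify:
  drop 2 from [3, 4, 2] -> [3, 4]
  drop 2 from [2, 3] -> [3]
  satisfied 3 clause(s); 4 remain; assigned so far: [2]
unit clause [3] forces x3=T; simplify:
  drop -3 from [4, 1, -3] -> [4, 1]
  satisfied 3 clause(s); 1 remain; assigned so far: [2, 3]

Answer: 1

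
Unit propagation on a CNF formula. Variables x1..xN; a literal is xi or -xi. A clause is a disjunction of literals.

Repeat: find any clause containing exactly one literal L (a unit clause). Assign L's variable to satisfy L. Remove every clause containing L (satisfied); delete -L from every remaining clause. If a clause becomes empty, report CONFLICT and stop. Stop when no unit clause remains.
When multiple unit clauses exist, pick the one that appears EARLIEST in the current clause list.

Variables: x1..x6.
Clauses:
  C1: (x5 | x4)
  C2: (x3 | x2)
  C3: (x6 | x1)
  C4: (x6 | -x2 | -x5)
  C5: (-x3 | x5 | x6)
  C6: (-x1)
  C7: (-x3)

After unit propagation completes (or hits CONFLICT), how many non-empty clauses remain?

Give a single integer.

unit clause [-1] forces x1=F; simplify:
  drop 1 from [6, 1] -> [6]
  satisfied 1 clause(s); 6 remain; assigned so far: [1]
unit clause [6] forces x6=T; simplify:
  satisfied 3 clause(s); 3 remain; assigned so far: [1, 6]
unit clause [-3] forces x3=F; simplify:
  drop 3 from [3, 2] -> [2]
  satisfied 1 clause(s); 2 remain; assigned so far: [1, 3, 6]
unit clause [2] forces x2=T; simplify:
  satisfied 1 clause(s); 1 remain; assigned so far: [1, 2, 3, 6]

Answer: 1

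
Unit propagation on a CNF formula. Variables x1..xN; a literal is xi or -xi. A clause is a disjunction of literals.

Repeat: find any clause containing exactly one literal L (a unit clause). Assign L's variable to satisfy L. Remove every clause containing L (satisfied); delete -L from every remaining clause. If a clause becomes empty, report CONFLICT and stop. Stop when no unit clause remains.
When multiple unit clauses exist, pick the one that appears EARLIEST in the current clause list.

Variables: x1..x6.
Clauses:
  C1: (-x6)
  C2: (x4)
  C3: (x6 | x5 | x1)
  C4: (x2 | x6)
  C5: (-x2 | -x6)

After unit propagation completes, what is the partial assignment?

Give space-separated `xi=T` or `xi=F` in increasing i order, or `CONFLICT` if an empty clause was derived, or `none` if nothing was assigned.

unit clause [-6] forces x6=F; simplify:
  drop 6 from [6, 5, 1] -> [5, 1]
  drop 6 from [2, 6] -> [2]
  satisfied 2 clause(s); 3 remain; assigned so far: [6]
unit clause [4] forces x4=T; simplify:
  satisfied 1 clause(s); 2 remain; assigned so far: [4, 6]
unit clause [2] forces x2=T; simplify:
  satisfied 1 clause(s); 1 remain; assigned so far: [2, 4, 6]

Answer: x2=T x4=T x6=F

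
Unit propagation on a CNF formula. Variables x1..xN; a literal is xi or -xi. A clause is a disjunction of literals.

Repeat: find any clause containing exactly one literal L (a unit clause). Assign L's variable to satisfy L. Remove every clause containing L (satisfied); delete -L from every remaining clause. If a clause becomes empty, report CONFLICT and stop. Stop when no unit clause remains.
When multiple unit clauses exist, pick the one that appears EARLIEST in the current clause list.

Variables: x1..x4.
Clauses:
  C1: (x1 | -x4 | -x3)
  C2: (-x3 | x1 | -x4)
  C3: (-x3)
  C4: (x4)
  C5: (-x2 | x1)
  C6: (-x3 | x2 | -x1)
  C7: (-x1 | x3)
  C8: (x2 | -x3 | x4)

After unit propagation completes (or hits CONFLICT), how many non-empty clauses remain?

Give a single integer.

Answer: 0

Derivation:
unit clause [-3] forces x3=F; simplify:
  drop 3 from [-1, 3] -> [-1]
  satisfied 5 clause(s); 3 remain; assigned so far: [3]
unit clause [4] forces x4=T; simplify:
  satisfied 1 clause(s); 2 remain; assigned so far: [3, 4]
unit clause [-1] forces x1=F; simplify:
  drop 1 from [-2, 1] -> [-2]
  satisfied 1 clause(s); 1 remain; assigned so far: [1, 3, 4]
unit clause [-2] forces x2=F; simplify:
  satisfied 1 clause(s); 0 remain; assigned so far: [1, 2, 3, 4]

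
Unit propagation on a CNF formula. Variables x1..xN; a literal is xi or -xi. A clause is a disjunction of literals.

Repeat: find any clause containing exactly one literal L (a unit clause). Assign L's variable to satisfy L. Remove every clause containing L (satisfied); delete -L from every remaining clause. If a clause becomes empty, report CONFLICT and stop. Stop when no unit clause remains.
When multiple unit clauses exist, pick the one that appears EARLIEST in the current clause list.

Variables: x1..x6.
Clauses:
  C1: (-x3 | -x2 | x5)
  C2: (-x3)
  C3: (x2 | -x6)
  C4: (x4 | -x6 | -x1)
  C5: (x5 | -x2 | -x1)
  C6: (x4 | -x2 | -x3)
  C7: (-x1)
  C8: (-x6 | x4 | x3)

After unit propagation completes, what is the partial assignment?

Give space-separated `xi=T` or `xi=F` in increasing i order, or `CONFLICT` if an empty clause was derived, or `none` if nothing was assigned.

Answer: x1=F x3=F

Derivation:
unit clause [-3] forces x3=F; simplify:
  drop 3 from [-6, 4, 3] -> [-6, 4]
  satisfied 3 clause(s); 5 remain; assigned so far: [3]
unit clause [-1] forces x1=F; simplify:
  satisfied 3 clause(s); 2 remain; assigned so far: [1, 3]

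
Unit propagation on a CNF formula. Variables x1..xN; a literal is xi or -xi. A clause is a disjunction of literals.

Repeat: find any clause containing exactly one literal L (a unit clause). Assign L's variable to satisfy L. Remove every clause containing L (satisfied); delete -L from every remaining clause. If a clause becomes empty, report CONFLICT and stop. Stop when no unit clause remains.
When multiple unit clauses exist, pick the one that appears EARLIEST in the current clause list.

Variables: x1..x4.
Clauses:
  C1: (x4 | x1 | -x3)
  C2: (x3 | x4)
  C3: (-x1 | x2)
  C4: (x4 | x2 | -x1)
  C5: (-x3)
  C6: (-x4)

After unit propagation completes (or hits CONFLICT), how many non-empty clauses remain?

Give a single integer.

unit clause [-3] forces x3=F; simplify:
  drop 3 from [3, 4] -> [4]
  satisfied 2 clause(s); 4 remain; assigned so far: [3]
unit clause [4] forces x4=T; simplify:
  drop -4 from [-4] -> [] (empty!)
  satisfied 2 clause(s); 2 remain; assigned so far: [3, 4]
CONFLICT (empty clause)

Answer: 1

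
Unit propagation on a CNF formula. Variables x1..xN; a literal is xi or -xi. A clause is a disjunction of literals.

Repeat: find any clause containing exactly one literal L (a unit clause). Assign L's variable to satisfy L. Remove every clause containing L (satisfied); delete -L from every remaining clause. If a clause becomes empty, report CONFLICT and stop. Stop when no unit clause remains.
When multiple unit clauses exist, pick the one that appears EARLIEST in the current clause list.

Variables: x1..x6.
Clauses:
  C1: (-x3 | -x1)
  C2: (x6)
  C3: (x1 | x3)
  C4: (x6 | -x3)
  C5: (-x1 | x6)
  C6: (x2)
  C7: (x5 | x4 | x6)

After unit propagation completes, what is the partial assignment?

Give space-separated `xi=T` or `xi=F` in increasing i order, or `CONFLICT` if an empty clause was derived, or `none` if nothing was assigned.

Answer: x2=T x6=T

Derivation:
unit clause [6] forces x6=T; simplify:
  satisfied 4 clause(s); 3 remain; assigned so far: [6]
unit clause [2] forces x2=T; simplify:
  satisfied 1 clause(s); 2 remain; assigned so far: [2, 6]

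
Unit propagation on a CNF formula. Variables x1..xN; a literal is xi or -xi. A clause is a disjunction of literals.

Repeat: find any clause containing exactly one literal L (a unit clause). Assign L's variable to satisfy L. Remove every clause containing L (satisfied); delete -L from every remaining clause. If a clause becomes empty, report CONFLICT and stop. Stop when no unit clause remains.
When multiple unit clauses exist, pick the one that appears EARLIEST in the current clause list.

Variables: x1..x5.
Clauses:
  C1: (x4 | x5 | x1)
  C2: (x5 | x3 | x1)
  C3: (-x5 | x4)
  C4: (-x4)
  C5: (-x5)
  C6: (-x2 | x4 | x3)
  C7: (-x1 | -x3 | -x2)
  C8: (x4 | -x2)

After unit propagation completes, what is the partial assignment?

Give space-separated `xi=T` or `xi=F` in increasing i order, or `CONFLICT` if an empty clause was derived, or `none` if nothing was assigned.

Answer: x1=T x2=F x4=F x5=F

Derivation:
unit clause [-4] forces x4=F; simplify:
  drop 4 from [4, 5, 1] -> [5, 1]
  drop 4 from [-5, 4] -> [-5]
  drop 4 from [-2, 4, 3] -> [-2, 3]
  drop 4 from [4, -2] -> [-2]
  satisfied 1 clause(s); 7 remain; assigned so far: [4]
unit clause [-5] forces x5=F; simplify:
  drop 5 from [5, 1] -> [1]
  drop 5 from [5, 3, 1] -> [3, 1]
  satisfied 2 clause(s); 5 remain; assigned so far: [4, 5]
unit clause [1] forces x1=T; simplify:
  drop -1 from [-1, -3, -2] -> [-3, -2]
  satisfied 2 clause(s); 3 remain; assigned so far: [1, 4, 5]
unit clause [-2] forces x2=F; simplify:
  satisfied 3 clause(s); 0 remain; assigned so far: [1, 2, 4, 5]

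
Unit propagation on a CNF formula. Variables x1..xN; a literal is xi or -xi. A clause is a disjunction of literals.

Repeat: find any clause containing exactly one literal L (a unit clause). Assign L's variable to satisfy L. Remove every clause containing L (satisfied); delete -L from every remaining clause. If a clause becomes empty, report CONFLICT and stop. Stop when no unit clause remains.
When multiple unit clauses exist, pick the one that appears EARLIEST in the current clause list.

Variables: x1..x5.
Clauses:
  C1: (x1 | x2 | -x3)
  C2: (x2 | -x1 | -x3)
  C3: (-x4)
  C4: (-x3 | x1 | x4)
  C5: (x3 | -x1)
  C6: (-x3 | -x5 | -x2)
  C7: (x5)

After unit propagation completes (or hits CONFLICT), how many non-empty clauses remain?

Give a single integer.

Answer: 5

Derivation:
unit clause [-4] forces x4=F; simplify:
  drop 4 from [-3, 1, 4] -> [-3, 1]
  satisfied 1 clause(s); 6 remain; assigned so far: [4]
unit clause [5] forces x5=T; simplify:
  drop -5 from [-3, -5, -2] -> [-3, -2]
  satisfied 1 clause(s); 5 remain; assigned so far: [4, 5]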